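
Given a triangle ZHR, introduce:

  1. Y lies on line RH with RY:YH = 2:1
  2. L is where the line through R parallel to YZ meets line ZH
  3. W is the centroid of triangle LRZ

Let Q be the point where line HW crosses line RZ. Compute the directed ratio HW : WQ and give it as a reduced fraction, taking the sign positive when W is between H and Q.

Choose coordinates Z = (0, 0), H = (1, 0), R = (0, 1).
1. Y lies on line RH with RY:YH = 2:1 ⇒ Y = (2/3, 1/3)
2. L is where the line through R parallel to YZ meets line ZH ⇒ L = (-2, 0)
3. W is the centroid of triangle LRZ ⇒ W = (-2/3, 1/3)
line HW meets RZ at Q = (0, 1/5)
W = H + t·(Q−H) with t = 5/3, so HW:WQ = 5/3:-2/3

HW:WQ = -5/2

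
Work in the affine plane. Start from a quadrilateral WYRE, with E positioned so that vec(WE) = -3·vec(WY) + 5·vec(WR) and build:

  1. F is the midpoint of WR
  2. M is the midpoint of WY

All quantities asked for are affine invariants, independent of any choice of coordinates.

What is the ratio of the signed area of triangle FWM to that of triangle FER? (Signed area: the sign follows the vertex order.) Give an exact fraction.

Work in coordinates with W = (0, 0), Y = (1, 0), R = (0, 1), E = (-3, 5).
1. F is the midpoint of WR ⇒ F = (0, 1/2)
2. M is the midpoint of WY ⇒ M = (1/2, 0)
2·[FWM] = 1/4, 2·[FER] = -3/2
[FWM]:[FER] = 1/4:-3/2 = -1/6

[FWM]:[FER] = -1/6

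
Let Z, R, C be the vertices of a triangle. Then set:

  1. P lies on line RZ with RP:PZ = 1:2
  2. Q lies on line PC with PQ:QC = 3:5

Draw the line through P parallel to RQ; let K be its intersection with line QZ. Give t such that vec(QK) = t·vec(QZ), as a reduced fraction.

Assign Z = (0, 0), R = (1, 0), C = (0, 1) — the answer is frame-independent, so this choice is without loss of generality.
1. P lies on line RZ with RP:PZ = 1:2 ⇒ P = (2/3, 0)
2. Q lies on line PC with PQ:QC = 3:5 ⇒ Q = (5/12, 3/8)
through P parallel to RQ: direction (-7/12, 3/8); meets QZ at K = (5/18, 1/4)
K = Q + t·(Z−Q) with t = 1/3

t = 1/3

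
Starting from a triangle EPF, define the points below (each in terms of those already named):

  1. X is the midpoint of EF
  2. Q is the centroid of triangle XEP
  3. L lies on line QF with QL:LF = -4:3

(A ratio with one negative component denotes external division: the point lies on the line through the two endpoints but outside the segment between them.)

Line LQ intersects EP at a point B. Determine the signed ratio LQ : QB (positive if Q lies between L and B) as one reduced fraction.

Set E = (0, 0), P = (1, 0), F = (0, 1); any affine frame gives the same invariant.
1. X is the midpoint of EF ⇒ X = (0, 1/2)
2. Q is the centroid of triangle XEP ⇒ Q = (1/3, 1/6)
3. L lies on line QF with QL:LF = -4:3 ⇒ L = (-1, 7/2)
line LQ meets EP at B = (2/5, 0)
Q = L + t·(B−L) with t = 20/21, so LQ:QB = 20/21:1/21

LQ:QB = 20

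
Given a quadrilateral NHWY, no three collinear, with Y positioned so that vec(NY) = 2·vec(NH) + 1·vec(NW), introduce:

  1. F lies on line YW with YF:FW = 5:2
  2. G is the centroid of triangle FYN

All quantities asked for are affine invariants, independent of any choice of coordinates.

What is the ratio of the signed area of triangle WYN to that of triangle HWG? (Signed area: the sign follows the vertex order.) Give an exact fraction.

[WYN]:[HWG] = 42/11

Choose coordinates N = (0, 0), H = (1, 0), W = (0, 1), Y = (2, 1).
1. F lies on line YW with YF:FW = 5:2 ⇒ F = (4/7, 1)
2. G is the centroid of triangle FYN ⇒ G = (6/7, 2/3)
2·[WYN] = -2, 2·[HWG] = -11/21
[WYN]:[HWG] = -2:-11/21 = 42/11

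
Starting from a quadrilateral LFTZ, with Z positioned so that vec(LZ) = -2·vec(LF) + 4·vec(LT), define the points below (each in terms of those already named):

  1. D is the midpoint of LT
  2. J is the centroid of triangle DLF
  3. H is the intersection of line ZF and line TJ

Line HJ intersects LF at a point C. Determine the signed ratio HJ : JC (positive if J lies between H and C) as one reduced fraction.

HJ:JC = 65/7

Work in coordinates with L = (0, 0), F = (1, 0), T = (0, 1), Z = (-2, 4).
1. D is the midpoint of LT ⇒ D = (0, 1/2)
2. J is the centroid of triangle DLF ⇒ J = (1/3, 1/6)
3. H is the intersection of line ZF and line TJ ⇒ H = (-2/7, 12/7)
line HJ meets LF at C = (2/5, 0)
J = H + t·(C−H) with t = 65/72, so HJ:JC = 65/72:7/72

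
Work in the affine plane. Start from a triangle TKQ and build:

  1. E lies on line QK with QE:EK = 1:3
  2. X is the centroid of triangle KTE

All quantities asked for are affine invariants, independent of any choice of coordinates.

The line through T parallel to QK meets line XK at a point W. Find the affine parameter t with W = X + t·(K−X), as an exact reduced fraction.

Choose coordinates T = (0, 0), K = (1, 0), Q = (0, 1).
1. E lies on line QK with QE:EK = 1:3 ⇒ E = (1/4, 3/4)
2. X is the centroid of triangle KTE ⇒ X = (5/12, 1/4)
through T parallel to QK: direction (1, -1); meets XK at W = (-3/4, 3/4)
W = X + t·(K−X) with t = -2

t = -2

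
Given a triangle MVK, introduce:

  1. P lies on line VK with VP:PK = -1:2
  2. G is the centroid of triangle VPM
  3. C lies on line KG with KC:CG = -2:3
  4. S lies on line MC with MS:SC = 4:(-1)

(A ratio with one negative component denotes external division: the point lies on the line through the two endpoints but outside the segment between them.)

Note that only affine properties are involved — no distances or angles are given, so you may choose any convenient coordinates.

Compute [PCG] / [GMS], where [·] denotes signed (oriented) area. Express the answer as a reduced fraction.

[PCG]:[GMS] = -1/2

Work in coordinates with M = (0, 0), V = (1, 0), K = (0, 1).
1. P lies on line VK with VP:PK = -1:2 ⇒ P = (2, -1)
2. G is the centroid of triangle VPM ⇒ G = (1, -1/3)
3. C lies on line KG with KC:CG = -2:3 ⇒ C = (-2, 11/3)
4. S lies on line MC with MS:SC = 4:(-1) ⇒ S = (-8/3, 44/9)
2·[PCG] = 2, 2·[GMS] = -4
[PCG]:[GMS] = 2:-4 = -1/2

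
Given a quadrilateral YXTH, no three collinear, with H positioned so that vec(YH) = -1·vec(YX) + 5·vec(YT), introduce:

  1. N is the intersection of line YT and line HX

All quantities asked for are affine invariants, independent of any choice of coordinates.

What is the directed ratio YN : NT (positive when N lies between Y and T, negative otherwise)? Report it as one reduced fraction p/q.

Assign Y = (0, 0), X = (1, 0), T = (0, 1), H = (-1, 5) — the answer is frame-independent, so this choice is without loss of generality.
1. N is the intersection of line YT and line HX ⇒ N = (0, 5/2)
N = Y + t·(T−Y) with t = 5/2, so YN:NT = t:(1−t) = 5/2:-3/2

YN:NT = -5/3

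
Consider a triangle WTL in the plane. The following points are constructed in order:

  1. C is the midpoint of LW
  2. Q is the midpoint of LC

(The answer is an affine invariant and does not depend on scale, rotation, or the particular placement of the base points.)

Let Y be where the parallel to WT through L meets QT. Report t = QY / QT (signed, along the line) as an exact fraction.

Work in coordinates with W = (0, 0), T = (1, 0), L = (0, 1).
1. C is the midpoint of LW ⇒ C = (0, 1/2)
2. Q is the midpoint of LC ⇒ Q = (0, 3/4)
through L parallel to WT: direction (1, 0); meets QT at Y = (-1/3, 1)
Y = Q + t·(T−Q) with t = -1/3

t = -1/3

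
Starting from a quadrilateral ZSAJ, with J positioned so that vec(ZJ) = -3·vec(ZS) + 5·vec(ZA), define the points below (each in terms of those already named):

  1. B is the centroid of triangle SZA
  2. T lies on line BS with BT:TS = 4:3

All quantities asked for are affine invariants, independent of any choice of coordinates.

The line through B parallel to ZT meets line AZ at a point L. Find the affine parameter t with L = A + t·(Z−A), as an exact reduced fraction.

Choose coordinates Z = (0, 0), S = (1, 0), A = (0, 1), J = (-3, 5).
1. B is the centroid of triangle SZA ⇒ B = (1/3, 1/3)
2. T lies on line BS with BT:TS = 4:3 ⇒ T = (5/7, 1/7)
through B parallel to ZT: direction (5/7, 1/7); meets AZ at L = (0, 4/15)
L = A + t·(Z−A) with t = 11/15

t = 11/15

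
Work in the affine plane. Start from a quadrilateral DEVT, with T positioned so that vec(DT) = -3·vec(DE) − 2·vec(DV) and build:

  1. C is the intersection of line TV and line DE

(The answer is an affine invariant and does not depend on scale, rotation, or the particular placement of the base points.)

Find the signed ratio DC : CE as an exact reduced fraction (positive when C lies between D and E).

DC:CE = -1/2

Work in coordinates with D = (0, 0), E = (1, 0), V = (0, 1), T = (-3, -2).
1. C is the intersection of line TV and line DE ⇒ C = (-1, 0)
C = D + t·(E−D) with t = -1, so DC:CE = t:(1−t) = -1:2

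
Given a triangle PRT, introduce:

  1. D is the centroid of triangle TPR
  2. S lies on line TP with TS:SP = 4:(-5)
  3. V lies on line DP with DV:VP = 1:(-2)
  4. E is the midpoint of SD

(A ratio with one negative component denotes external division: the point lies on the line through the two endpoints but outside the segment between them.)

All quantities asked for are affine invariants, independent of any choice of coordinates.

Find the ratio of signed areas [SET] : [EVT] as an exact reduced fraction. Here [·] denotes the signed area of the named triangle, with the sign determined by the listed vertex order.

[SET]:[EVT] = 4/7

Choose coordinates P = (0, 0), R = (1, 0), T = (0, 1).
1. D is the centroid of triangle TPR ⇒ D = (1/3, 1/3)
2. S lies on line TP with TS:SP = 4:(-5) ⇒ S = (0, 5)
3. V lies on line DP with DV:VP = 1:(-2) ⇒ V = (2/3, 2/3)
4. E is the midpoint of SD ⇒ E = (1/6, 8/3)
2·[SET] = -2/3, 2·[EVT] = -7/6
[SET]:[EVT] = -2/3:-7/6 = 4/7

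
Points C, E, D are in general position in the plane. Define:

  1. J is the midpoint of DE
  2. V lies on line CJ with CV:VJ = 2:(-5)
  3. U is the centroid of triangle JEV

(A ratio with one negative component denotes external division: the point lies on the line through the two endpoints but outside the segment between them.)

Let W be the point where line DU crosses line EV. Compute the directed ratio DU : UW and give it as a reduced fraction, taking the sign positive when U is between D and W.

Assign C = (0, 0), E = (1, 0), D = (0, 1) — the answer is frame-independent, so this choice is without loss of generality.
1. J is the midpoint of DE ⇒ J = (1/2, 1/2)
2. V lies on line CJ with CV:VJ = 2:(-5) ⇒ V = (-1/3, -1/3)
3. U is the centroid of triangle JEV ⇒ U = (7/18, 1/18)
line DU meets EV at W = (7/15, -2/15)
U = D + t·(W−D) with t = 5/6, so DU:UW = 5/6:1/6

DU:UW = 5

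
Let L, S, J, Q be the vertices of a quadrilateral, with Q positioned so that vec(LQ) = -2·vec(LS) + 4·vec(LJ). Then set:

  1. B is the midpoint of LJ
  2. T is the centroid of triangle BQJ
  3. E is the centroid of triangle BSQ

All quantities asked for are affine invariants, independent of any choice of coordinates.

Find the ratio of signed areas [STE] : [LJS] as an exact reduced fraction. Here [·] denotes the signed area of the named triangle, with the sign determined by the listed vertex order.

Assign L = (0, 0), S = (1, 0), J = (0, 1), Q = (-2, 4) — the answer is frame-independent, so this choice is without loss of generality.
1. B is the midpoint of LJ ⇒ B = (0, 1/2)
2. T is the centroid of triangle BQJ ⇒ T = (-2/3, 11/6)
3. E is the centroid of triangle BSQ ⇒ E = (-1/3, 3/2)
2·[STE] = -1/18, 2·[LJS] = -1
[STE]:[LJS] = -1/18:-1 = 1/18

[STE]:[LJS] = 1/18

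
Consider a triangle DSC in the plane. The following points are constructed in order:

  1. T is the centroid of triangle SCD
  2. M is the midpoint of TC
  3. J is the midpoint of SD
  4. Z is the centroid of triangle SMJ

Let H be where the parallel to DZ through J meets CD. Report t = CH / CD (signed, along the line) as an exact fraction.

Work in coordinates with D = (0, 0), S = (1, 0), C = (0, 1).
1. T is the centroid of triangle SCD ⇒ T = (1/3, 1/3)
2. M is the midpoint of TC ⇒ M = (1/6, 2/3)
3. J is the midpoint of SD ⇒ J = (1/2, 0)
4. Z is the centroid of triangle SMJ ⇒ Z = (5/9, 2/9)
through J parallel to DZ: direction (5/9, 2/9); meets CD at H = (0, -1/5)
H = C + t·(D−C) with t = 6/5

t = 6/5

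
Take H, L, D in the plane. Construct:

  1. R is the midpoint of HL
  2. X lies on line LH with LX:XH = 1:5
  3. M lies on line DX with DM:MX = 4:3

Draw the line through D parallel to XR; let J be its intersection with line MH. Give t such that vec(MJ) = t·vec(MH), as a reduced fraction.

Choose coordinates H = (0, 0), L = (1, 0), D = (0, 1).
1. R is the midpoint of HL ⇒ R = (1/2, 0)
2. X lies on line LH with LX:XH = 1:5 ⇒ X = (5/6, 0)
3. M lies on line DX with DM:MX = 4:3 ⇒ M = (10/21, 3/7)
through D parallel to XR: direction (-1/3, 0); meets MH at J = (10/9, 1)
J = M + t·(H−M) with t = -4/3

t = -4/3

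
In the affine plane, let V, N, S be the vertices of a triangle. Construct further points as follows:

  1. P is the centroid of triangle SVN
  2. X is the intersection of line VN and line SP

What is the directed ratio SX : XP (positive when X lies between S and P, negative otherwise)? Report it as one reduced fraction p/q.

SX:XP = -3

Set V = (0, 0), N = (1, 0), S = (0, 1); any affine frame gives the same invariant.
1. P is the centroid of triangle SVN ⇒ P = (1/3, 1/3)
2. X is the intersection of line VN and line SP ⇒ X = (1/2, 0)
X = S + t·(P−S) with t = 3/2, so SX:XP = t:(1−t) = 3/2:-1/2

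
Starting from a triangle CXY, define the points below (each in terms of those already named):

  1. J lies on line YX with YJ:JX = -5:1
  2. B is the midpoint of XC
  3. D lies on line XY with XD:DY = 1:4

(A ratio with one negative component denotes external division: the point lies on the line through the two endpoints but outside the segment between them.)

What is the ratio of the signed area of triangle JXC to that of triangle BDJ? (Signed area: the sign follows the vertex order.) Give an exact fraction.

[JXC]:[BDJ] = -10/9

Assign C = (0, 0), X = (1, 0), Y = (0, 1) — the answer is frame-independent, so this choice is without loss of generality.
1. J lies on line YX with YJ:JX = -5:1 ⇒ J = (5/4, -1/4)
2. B is the midpoint of XC ⇒ B = (1/2, 0)
3. D lies on line XY with XD:DY = 1:4 ⇒ D = (4/5, 1/5)
2·[JXC] = 1/4, 2·[BDJ] = -9/40
[JXC]:[BDJ] = 1/4:-9/40 = -10/9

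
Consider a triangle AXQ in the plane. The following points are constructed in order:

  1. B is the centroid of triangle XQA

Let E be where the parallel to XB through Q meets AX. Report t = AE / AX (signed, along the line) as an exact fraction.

Work in coordinates with A = (0, 0), X = (1, 0), Q = (0, 1).
1. B is the centroid of triangle XQA ⇒ B = (1/3, 1/3)
through Q parallel to XB: direction (-2/3, 1/3); meets AX at E = (2, 0)
E = A + t·(X−A) with t = 2

t = 2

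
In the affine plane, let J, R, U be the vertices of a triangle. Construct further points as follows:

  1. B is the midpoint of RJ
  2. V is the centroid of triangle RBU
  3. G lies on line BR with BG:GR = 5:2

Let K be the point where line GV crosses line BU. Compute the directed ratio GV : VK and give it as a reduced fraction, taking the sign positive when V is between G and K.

Assign J = (0, 0), R = (1, 0), U = (0, 1) — the answer is frame-independent, so this choice is without loss of generality.
1. B is the midpoint of RJ ⇒ B = (1/2, 0)
2. V is the centroid of triangle RBU ⇒ V = (1/2, 1/3)
3. G lies on line BR with BG:GR = 5:2 ⇒ G = (6/7, 0)
line GV meets BU at K = (3/16, 5/8)
V = G + t·(K−G) with t = 8/15, so GV:VK = 8/15:7/15

GV:VK = 8/7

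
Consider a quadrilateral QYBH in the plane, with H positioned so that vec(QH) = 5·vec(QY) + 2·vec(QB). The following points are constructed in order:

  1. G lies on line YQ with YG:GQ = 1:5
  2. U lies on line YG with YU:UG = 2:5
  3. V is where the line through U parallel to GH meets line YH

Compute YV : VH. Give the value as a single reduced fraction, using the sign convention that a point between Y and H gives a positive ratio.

YV:VH = 2/5

Choose coordinates Q = (0, 0), Y = (1, 0), B = (0, 1), H = (5, 2).
1. G lies on line YQ with YG:GQ = 1:5 ⇒ G = (5/6, 0)
2. U lies on line YG with YU:UG = 2:5 ⇒ U = (20/21, 0)
3. V is where the line through U parallel to GH meets line YH ⇒ V = (15/7, 4/7)
V = Y + t·(H−Y) with t = 2/7, so YV:VH = t:(1−t) = 2/7:5/7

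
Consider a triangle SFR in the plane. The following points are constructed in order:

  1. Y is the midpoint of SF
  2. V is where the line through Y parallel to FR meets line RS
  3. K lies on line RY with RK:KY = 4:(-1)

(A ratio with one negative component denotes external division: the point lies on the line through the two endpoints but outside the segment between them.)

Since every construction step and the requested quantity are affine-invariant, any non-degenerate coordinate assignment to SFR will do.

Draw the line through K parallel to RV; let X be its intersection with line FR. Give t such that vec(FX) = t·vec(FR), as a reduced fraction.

t = 1/3

Set S = (0, 0), F = (1, 0), R = (0, 1); any affine frame gives the same invariant.
1. Y is the midpoint of SF ⇒ Y = (1/2, 0)
2. V is where the line through Y parallel to FR meets line RS ⇒ V = (0, 1/2)
3. K lies on line RY with RK:KY = 4:(-1) ⇒ K = (2/3, -1/3)
through K parallel to RV: direction (0, -1/2); meets FR at X = (2/3, 1/3)
X = F + t·(R−F) with t = 1/3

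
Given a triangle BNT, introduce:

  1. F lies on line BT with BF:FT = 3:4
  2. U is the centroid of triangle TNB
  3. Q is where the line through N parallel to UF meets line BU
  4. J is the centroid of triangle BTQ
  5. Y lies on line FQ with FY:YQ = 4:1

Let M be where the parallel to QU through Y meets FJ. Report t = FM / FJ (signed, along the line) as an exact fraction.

t = 18/5

Set B = (0, 0), N = (1, 0), T = (0, 1); any affine frame gives the same invariant.
1. F lies on line BT with BF:FT = 3:4 ⇒ F = (0, 3/7)
2. U is the centroid of triangle TNB ⇒ U = (1/3, 1/3)
3. Q is where the line through N parallel to UF meets line BU ⇒ Q = (2/9, 2/9)
4. J is the centroid of triangle BTQ ⇒ J = (2/27, 11/27)
5. Y lies on line FQ with FY:YQ = 4:1 ⇒ Y = (8/45, 83/315)
through Y parallel to QU: direction (1/9, 1/9); meets FJ at M = (4/15, 37/105)
M = F + t·(J−F) with t = 18/5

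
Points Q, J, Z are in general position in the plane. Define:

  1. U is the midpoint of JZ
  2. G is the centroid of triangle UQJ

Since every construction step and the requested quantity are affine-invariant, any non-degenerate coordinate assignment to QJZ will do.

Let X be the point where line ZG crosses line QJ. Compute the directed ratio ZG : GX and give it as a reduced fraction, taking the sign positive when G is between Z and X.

ZG:GX = 5

Set Q = (0, 0), J = (1, 0), Z = (0, 1); any affine frame gives the same invariant.
1. U is the midpoint of JZ ⇒ U = (1/2, 1/2)
2. G is the centroid of triangle UQJ ⇒ G = (1/2, 1/6)
line ZG meets QJ at X = (3/5, 0)
G = Z + t·(X−Z) with t = 5/6, so ZG:GX = 5/6:1/6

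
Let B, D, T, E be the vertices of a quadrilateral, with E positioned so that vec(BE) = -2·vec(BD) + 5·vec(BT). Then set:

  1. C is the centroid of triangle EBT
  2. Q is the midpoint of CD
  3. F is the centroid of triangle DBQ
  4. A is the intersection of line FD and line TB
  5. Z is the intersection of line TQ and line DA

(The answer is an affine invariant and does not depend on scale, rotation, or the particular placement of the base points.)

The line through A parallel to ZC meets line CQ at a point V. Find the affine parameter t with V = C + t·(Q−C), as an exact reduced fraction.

t = 10/11

Assign B = (0, 0), D = (1, 0), T = (0, 1), E = (-2, 5) — the answer is frame-independent, so this choice is without loss of generality.
1. C is the centroid of triangle EBT ⇒ C = (-2/3, 2)
2. Q is the midpoint of CD ⇒ Q = (1/6, 1)
3. F is the centroid of triangle DBQ ⇒ F = (7/18, 1/3)
4. A is the intersection of line FD and line TB ⇒ A = (0, 6/11)
5. Z is the intersection of line TQ and line DA ⇒ Z = (-5/6, 1)
through A parallel to ZC: direction (1/6, 1); meets CQ at V = (1/11, 12/11)
V = C + t·(Q−C) with t = 10/11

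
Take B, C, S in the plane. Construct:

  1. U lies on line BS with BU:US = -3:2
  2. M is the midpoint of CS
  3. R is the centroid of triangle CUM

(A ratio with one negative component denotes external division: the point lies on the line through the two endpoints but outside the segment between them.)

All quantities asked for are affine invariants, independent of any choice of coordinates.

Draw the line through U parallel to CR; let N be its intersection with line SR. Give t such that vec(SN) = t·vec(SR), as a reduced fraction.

t = 3/2

Assign B = (0, 0), C = (1, 0), S = (0, 1) — the answer is frame-independent, so this choice is without loss of generality.
1. U lies on line BS with BU:US = -3:2 ⇒ U = (0, 3)
2. M is the midpoint of CS ⇒ M = (1/2, 1/2)
3. R is the centroid of triangle CUM ⇒ R = (1/2, 7/6)
through U parallel to CR: direction (-1/2, 7/6); meets SR at N = (3/4, 5/4)
N = S + t·(R−S) with t = 3/2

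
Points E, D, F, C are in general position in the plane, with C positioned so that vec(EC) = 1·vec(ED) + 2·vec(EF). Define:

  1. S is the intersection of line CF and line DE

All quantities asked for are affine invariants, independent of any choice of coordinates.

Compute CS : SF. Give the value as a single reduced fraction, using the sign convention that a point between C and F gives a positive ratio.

Choose coordinates E = (0, 0), D = (1, 0), F = (0, 1), C = (1, 2).
1. S is the intersection of line CF and line DE ⇒ S = (-1, 0)
S = C + t·(F−C) with t = 2, so CS:SF = t:(1−t) = 2:-1

CS:SF = -2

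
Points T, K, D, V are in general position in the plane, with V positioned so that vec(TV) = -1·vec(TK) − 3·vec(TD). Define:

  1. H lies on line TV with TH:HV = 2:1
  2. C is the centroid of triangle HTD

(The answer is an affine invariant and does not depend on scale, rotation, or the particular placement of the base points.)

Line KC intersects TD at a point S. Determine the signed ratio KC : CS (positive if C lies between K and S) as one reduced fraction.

KC:CS = -11/2

Work in coordinates with T = (0, 0), K = (1, 0), D = (0, 1), V = (-1, -3).
1. H lies on line TV with TH:HV = 2:1 ⇒ H = (-2/3, -2)
2. C is the centroid of triangle HTD ⇒ C = (-2/9, -1/3)
line KC meets TD at S = (0, -3/11)
C = K + t·(S−K) with t = 11/9, so KC:CS = 11/9:-2/9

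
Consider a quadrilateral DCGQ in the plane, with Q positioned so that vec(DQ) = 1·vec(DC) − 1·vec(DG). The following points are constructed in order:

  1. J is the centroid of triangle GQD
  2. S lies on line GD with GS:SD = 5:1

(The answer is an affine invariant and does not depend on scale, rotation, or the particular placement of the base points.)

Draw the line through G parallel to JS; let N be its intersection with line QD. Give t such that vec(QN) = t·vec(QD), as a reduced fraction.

t = 3

Work in coordinates with D = (0, 0), C = (1, 0), G = (0, 1), Q = (1, -1).
1. J is the centroid of triangle GQD ⇒ J = (1/3, 0)
2. S lies on line GD with GS:SD = 5:1 ⇒ S = (0, 1/6)
through G parallel to JS: direction (-1/3, 1/6); meets QD at N = (-2, 2)
N = Q + t·(D−Q) with t = 3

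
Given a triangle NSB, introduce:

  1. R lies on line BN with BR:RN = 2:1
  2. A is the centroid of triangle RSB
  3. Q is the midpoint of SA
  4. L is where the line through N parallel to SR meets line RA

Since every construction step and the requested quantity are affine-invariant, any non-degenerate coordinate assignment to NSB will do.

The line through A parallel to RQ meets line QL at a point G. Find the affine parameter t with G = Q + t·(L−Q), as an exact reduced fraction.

Work in coordinates with N = (0, 0), S = (1, 0), B = (0, 1).
1. R lies on line BN with BR:RN = 2:1 ⇒ R = (0, 1/3)
2. A is the centroid of triangle RSB ⇒ A = (1/3, 4/9)
3. Q is the midpoint of SA ⇒ Q = (2/3, 2/9)
4. L is where the line through N parallel to SR meets line RA ⇒ L = (-1/2, 1/6)
through A parallel to RQ: direction (2/3, -1/9); meets QL at G = (13/9, 7/27)
G = Q + t·(L−Q) with t = -2/3

t = -2/3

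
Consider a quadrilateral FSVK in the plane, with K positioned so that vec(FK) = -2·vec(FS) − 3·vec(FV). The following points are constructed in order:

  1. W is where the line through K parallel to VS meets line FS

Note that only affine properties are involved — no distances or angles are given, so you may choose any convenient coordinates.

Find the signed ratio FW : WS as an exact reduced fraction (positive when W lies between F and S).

Choose coordinates F = (0, 0), S = (1, 0), V = (0, 1), K = (-2, -3).
1. W is where the line through K parallel to VS meets line FS ⇒ W = (-5, 0)
W = F + t·(S−F) with t = -5, so FW:WS = t:(1−t) = -5:6

FW:WS = -5/6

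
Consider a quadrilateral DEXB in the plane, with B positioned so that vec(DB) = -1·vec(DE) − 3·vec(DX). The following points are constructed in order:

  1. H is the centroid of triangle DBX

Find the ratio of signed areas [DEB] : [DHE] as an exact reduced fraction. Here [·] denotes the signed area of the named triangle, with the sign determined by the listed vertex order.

[DEB]:[DHE] = -9/2

Set D = (0, 0), E = (1, 0), X = (0, 1), B = (-1, -3); any affine frame gives the same invariant.
1. H is the centroid of triangle DBX ⇒ H = (-1/3, -2/3)
2·[DEB] = -3, 2·[DHE] = 2/3
[DEB]:[DHE] = -3:2/3 = -9/2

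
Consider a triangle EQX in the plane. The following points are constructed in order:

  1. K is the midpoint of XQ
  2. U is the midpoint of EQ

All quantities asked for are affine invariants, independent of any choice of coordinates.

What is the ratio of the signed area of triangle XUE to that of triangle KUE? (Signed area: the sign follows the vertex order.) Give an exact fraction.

Assign E = (0, 0), Q = (1, 0), X = (0, 1) — the answer is frame-independent, so this choice is without loss of generality.
1. K is the midpoint of XQ ⇒ K = (1/2, 1/2)
2. U is the midpoint of EQ ⇒ U = (1/2, 0)
2·[XUE] = -1/2, 2·[KUE] = -1/4
[XUE]:[KUE] = -1/2:-1/4 = 2

[XUE]:[KUE] = 2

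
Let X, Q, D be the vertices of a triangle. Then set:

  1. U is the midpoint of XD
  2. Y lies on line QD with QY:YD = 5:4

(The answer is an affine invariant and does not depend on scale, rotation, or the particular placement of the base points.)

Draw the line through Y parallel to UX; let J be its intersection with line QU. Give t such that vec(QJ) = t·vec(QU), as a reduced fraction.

Set X = (0, 0), Q = (1, 0), D = (0, 1); any affine frame gives the same invariant.
1. U is the midpoint of XD ⇒ U = (0, 1/2)
2. Y lies on line QD with QY:YD = 5:4 ⇒ Y = (4/9, 5/9)
through Y parallel to UX: direction (0, -1/2); meets QU at J = (4/9, 5/18)
J = Q + t·(U−Q) with t = 5/9

t = 5/9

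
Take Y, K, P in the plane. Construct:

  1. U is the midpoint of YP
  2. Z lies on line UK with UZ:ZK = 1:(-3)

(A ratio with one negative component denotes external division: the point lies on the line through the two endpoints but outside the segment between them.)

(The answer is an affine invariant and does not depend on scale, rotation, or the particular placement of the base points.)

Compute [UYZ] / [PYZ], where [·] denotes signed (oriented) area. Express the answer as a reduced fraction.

Set Y = (0, 0), K = (1, 0), P = (0, 1); any affine frame gives the same invariant.
1. U is the midpoint of YP ⇒ U = (0, 1/2)
2. Z lies on line UK with UZ:ZK = 1:(-3) ⇒ Z = (-1/2, 3/4)
2·[UYZ] = -1/4, 2·[PYZ] = -1/2
[UYZ]:[PYZ] = -1/4:-1/2 = 1/2

[UYZ]:[PYZ] = 1/2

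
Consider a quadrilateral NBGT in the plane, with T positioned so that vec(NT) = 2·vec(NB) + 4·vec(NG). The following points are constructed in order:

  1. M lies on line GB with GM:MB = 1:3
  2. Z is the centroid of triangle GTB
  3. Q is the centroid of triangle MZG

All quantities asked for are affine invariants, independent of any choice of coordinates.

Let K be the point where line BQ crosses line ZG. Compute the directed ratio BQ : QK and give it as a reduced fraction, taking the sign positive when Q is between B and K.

BQ:QK = 11

Set N = (0, 0), B = (1, 0), G = (0, 1), T = (2, 4); any affine frame gives the same invariant.
1. M lies on line GB with GM:MB = 1:3 ⇒ M = (1/4, 3/4)
2. Z is the centroid of triangle GTB ⇒ Z = (1, 5/3)
3. Q is the centroid of triangle MZG ⇒ Q = (5/12, 41/36)
line BQ meets ZG at K = (4/11, 41/33)
Q = B + t·(K−B) with t = 11/12, so BQ:QK = 11/12:1/12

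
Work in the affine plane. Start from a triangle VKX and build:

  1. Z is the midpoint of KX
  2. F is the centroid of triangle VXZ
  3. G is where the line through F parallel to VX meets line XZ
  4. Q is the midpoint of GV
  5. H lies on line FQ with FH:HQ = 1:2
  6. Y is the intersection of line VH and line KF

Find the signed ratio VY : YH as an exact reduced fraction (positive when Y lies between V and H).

VY:YH = -27/2

Assign V = (0, 0), K = (1, 0), X = (0, 1) — the answer is frame-independent, so this choice is without loss of generality.
1. Z is the midpoint of KX ⇒ Z = (1/2, 1/2)
2. F is the centroid of triangle VXZ ⇒ F = (1/6, 1/2)
3. G is where the line through F parallel to VX meets line XZ ⇒ G = (1/6, 5/6)
4. Q is the midpoint of GV ⇒ Q = (1/12, 5/12)
5. H lies on line FQ with FH:HQ = 1:2 ⇒ H = (5/36, 17/36)
6. Y is the intersection of line VH and line KF ⇒ Y = (3/20, 51/100)
Y = V + t·(H−V) with t = 27/25, so VY:YH = t:(1−t) = 27/25:-2/25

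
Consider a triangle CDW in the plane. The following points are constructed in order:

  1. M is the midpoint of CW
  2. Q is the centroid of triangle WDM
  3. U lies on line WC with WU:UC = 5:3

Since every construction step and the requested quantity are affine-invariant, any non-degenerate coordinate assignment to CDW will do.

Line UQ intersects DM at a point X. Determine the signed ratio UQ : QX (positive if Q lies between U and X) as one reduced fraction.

Choose coordinates C = (0, 0), D = (1, 0), W = (0, 1).
1. M is the midpoint of CW ⇒ M = (0, 1/2)
2. Q is the centroid of triangle WDM ⇒ Q = (1/3, 1/2)
3. U lies on line WC with WU:UC = 5:3 ⇒ U = (0, 3/8)
line UQ meets DM at X = (1/7, 3/7)
Q = U + t·(X−U) with t = 7/3, so UQ:QX = 7/3:-4/3

UQ:QX = -7/4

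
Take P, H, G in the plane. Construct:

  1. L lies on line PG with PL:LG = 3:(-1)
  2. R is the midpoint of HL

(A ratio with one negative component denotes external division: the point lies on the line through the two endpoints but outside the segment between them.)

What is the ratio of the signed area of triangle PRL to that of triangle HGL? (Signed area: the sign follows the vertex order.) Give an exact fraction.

Set P = (0, 0), H = (1, 0), G = (0, 1); any affine frame gives the same invariant.
1. L lies on line PG with PL:LG = 3:(-1) ⇒ L = (0, 3/2)
2. R is the midpoint of HL ⇒ R = (1/2, 3/4)
2·[PRL] = 3/4, 2·[HGL] = -1/2
[PRL]:[HGL] = 3/4:-1/2 = -3/2

[PRL]:[HGL] = -3/2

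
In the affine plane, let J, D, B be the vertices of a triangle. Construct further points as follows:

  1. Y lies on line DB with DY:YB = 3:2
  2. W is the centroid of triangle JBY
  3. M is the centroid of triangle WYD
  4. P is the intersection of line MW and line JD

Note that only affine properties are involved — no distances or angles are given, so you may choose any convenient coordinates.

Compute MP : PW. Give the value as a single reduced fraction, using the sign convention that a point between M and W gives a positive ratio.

MP:PW = -17/24

Work in coordinates with J = (0, 0), D = (1, 0), B = (0, 1).
1. Y lies on line DB with DY:YB = 3:2 ⇒ Y = (2/5, 3/5)
2. W is the centroid of triangle JBY ⇒ W = (2/15, 8/15)
3. M is the centroid of triangle WYD ⇒ M = (23/45, 17/45)
4. P is the intersection of line MW and line JD ⇒ P = (10/7, 0)
P = M + t·(W−M) with t = -17/7, so MP:PW = t:(1−t) = -17/7:24/7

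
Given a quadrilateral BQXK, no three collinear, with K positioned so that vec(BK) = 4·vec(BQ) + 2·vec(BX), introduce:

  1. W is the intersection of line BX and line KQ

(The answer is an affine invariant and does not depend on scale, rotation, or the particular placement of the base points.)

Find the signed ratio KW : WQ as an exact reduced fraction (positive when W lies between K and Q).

KW:WQ = -4

Set B = (0, 0), Q = (1, 0), X = (0, 1), K = (4, 2); any affine frame gives the same invariant.
1. W is the intersection of line BX and line KQ ⇒ W = (0, -2/3)
W = K + t·(Q−K) with t = 4/3, so KW:WQ = t:(1−t) = 4/3:-1/3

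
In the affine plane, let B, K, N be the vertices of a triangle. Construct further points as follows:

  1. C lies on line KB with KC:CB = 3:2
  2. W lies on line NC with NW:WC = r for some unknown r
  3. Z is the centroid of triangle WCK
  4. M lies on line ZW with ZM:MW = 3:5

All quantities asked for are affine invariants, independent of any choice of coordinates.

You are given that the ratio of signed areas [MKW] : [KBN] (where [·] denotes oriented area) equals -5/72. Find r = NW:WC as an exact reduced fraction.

Choose coordinates B = (0, 0), K = (1, 0), N = (0, 1).
1. C lies on line KB with KC:CB = 3:2 ⇒ C = (2/5, 0)
2. With NW:WC = r, write λ = r/(r+1) so W = N + λ·(C−N); W is affine-linear in λ
3. Z is the centroid of triangle WCK ⇒ Z is an affine combination of earlier points and hence also affine-linear in λ
4. M lies on line ZW with ZM:MW = 3:5 ⇒ M is an affine combination of earlier points and hence also affine-linear in λ
Every point depending on W is an affine combination of W and λ-independent points, so each such coordinate is linear in λ; the λ² term in each signed area is a multiple of (C−N)×(C−N) = 0, so 2·[MKW] and 2·[KBN] are each linear in λ. Evaluating at λ=0 and λ=1:
  2·[MKW] = -1/8·λ + 1/8,   2·[KBN] = -1
So [MKW]:[KBN] = (-1/8·λ + 1/8) / (-1). Setting this equal to -5/72:
  -1/8·λ + 1/8 = -5/72·(-1)  ⇒  λ = 4/9
Then r = λ/(1−λ) = (4/9)/(5/9) = 4/5. Check: with r = 4/5, W = (8/45, 5/9) and [MKW]:[KBN] = -5/72 as required.

r = 4/5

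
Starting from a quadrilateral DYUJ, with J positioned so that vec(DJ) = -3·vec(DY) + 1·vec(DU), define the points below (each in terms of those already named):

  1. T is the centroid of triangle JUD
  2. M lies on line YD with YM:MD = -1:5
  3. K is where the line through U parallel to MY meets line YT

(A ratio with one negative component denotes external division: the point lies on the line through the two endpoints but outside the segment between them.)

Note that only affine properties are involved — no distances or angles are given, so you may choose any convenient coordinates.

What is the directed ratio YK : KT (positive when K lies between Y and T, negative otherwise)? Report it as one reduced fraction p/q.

YK:KT = -3

Assign D = (0, 0), Y = (1, 0), U = (0, 1), J = (-3, 1) — the answer is frame-independent, so this choice is without loss of generality.
1. T is the centroid of triangle JUD ⇒ T = (-1, 2/3)
2. M lies on line YD with YM:MD = -1:5 ⇒ M = (5/4, 0)
3. K is where the line through U parallel to MY meets line YT ⇒ K = (-2, 1)
K = Y + t·(T−Y) with t = 3/2, so YK:KT = t:(1−t) = 3/2:-1/2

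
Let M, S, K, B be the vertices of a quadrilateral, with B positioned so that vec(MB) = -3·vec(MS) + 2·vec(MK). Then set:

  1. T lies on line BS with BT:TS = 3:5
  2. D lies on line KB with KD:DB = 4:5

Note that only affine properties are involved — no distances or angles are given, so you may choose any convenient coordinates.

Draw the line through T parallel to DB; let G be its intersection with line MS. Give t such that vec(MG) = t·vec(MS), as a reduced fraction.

Assign M = (0, 0), S = (1, 0), K = (0, 1), B = (-3, 2) — the answer is frame-independent, so this choice is without loss of generality.
1. T lies on line BS with BT:TS = 3:5 ⇒ T = (-3/2, 5/4)
2. D lies on line KB with KD:DB = 4:5 ⇒ D = (-4/3, 13/9)
through T parallel to DB: direction (-5/3, 5/9); meets MS at G = (9/4, 0)
G = M + t·(S−M) with t = 9/4

t = 9/4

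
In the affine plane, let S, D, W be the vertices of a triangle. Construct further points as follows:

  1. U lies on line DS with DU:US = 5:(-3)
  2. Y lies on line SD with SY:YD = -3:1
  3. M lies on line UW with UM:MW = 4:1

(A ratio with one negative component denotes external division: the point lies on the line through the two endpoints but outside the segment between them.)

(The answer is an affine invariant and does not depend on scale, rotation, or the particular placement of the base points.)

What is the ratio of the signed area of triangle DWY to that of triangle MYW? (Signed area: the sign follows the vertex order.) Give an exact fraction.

[DWY]:[MYW] = -5/6

Work in coordinates with S = (0, 0), D = (1, 0), W = (0, 1).
1. U lies on line DS with DU:US = 5:(-3) ⇒ U = (-3/2, 0)
2. Y lies on line SD with SY:YD = -3:1 ⇒ Y = (3/2, 0)
3. M lies on line UW with UM:MW = 4:1 ⇒ M = (-3/10, 4/5)
2·[DWY] = -1/2, 2·[MYW] = 3/5
[DWY]:[MYW] = -1/2:3/5 = -5/6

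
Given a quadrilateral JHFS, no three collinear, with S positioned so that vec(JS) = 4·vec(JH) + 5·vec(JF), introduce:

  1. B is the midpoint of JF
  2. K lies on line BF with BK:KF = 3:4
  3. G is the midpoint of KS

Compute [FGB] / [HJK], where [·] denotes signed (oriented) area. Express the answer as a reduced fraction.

[FGB]:[HJK] = 7/5

Assign J = (0, 0), H = (1, 0), F = (0, 1), S = (4, 5) — the answer is frame-independent, so this choice is without loss of generality.
1. B is the midpoint of JF ⇒ B = (0, 1/2)
2. K lies on line BF with BK:KF = 3:4 ⇒ K = (0, 5/7)
3. G is the midpoint of KS ⇒ G = (2, 20/7)
2·[FGB] = -1, 2·[HJK] = -5/7
[FGB]:[HJK] = -1:-5/7 = 7/5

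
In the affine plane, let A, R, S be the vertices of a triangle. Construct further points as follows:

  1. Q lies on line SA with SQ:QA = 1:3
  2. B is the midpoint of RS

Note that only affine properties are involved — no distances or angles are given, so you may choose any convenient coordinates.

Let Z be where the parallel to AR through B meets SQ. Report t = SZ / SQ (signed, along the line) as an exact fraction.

t = 2

Assign A = (0, 0), R = (1, 0), S = (0, 1) — the answer is frame-independent, so this choice is without loss of generality.
1. Q lies on line SA with SQ:QA = 1:3 ⇒ Q = (0, 3/4)
2. B is the midpoint of RS ⇒ B = (1/2, 1/2)
through B parallel to AR: direction (1, 0); meets SQ at Z = (0, 1/2)
Z = S + t·(Q−S) with t = 2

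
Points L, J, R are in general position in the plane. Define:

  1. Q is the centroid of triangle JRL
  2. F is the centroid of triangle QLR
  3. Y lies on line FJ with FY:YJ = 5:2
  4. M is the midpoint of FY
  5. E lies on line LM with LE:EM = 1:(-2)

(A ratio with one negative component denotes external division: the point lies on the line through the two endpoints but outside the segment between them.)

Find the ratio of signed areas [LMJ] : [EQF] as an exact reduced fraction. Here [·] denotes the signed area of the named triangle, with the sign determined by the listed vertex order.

[LMJ]:[EQF] = -9/7

Choose coordinates L = (0, 0), J = (1, 0), R = (0, 1).
1. Q is the centroid of triangle JRL ⇒ Q = (1/3, 1/3)
2. F is the centroid of triangle QLR ⇒ F = (1/9, 4/9)
3. Y lies on line FJ with FY:YJ = 5:2 ⇒ Y = (47/63, 8/63)
4. M is the midpoint of FY ⇒ M = (3/7, 2/7)
5. E lies on line LM with LE:EM = 1:(-2) ⇒ E = (-3/7, -2/7)
2·[LMJ] = -2/7, 2·[EQF] = 2/9
[LMJ]:[EQF] = -2/7:2/9 = -9/7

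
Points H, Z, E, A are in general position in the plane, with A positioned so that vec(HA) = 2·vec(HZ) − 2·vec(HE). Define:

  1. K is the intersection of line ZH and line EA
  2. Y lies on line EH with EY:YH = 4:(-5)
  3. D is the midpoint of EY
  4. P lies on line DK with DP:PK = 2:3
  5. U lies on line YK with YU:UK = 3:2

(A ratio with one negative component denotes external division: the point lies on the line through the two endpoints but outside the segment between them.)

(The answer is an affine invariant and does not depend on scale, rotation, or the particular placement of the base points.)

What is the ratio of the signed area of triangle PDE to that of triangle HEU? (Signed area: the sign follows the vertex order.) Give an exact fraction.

[PDE]:[HEU] = -4/3

Assign H = (0, 0), Z = (1, 0), E = (0, 1), A = (2, -2) — the answer is frame-independent, so this choice is without loss of generality.
1. K is the intersection of line ZH and line EA ⇒ K = (2/3, 0)
2. Y lies on line EH with EY:YH = 4:(-5) ⇒ Y = (0, 5)
3. D is the midpoint of EY ⇒ D = (0, 3)
4. P lies on line DK with DP:PK = 2:3 ⇒ P = (4/15, 9/5)
5. U lies on line YK with YU:UK = 3:2 ⇒ U = (2/5, 2)
2·[PDE] = 8/15, 2·[HEU] = -2/5
[PDE]:[HEU] = 8/15:-2/5 = -4/3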